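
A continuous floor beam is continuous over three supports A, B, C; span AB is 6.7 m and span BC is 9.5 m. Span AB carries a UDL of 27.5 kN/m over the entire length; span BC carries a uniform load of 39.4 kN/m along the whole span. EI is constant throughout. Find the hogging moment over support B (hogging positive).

Take M_B as the redundant. Released structure: two simple spans AB and BC with a hinge at B.
Rotations at B on the released spans (each span's end-slope, ×1/EI):
  span AB: UDL 27.5: wL³/(24EI) = 344.6/EI
  span BC: UDL 39.4: wL³/(24EI) = 1408/EI
  relative rotation θ_0 = (344.6 + 1408)/EI = 1752/EI
A unit hogging moment at B produces rotation L₁/(3EI) + L₂/(3EI) = 5.4/EI.
Compatibility: M_B·(L₁+L₂)/(3EI) = θ_0, giving M_B = 324.5 kN·m (hogging).

M_B = 324.5 kN·m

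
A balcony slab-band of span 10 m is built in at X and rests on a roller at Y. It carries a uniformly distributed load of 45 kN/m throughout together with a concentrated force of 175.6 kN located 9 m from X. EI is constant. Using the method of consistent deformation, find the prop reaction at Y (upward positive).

R_Y = 318.1 kN

Remove the prop at Y; the released (primary) structure is a cantilever built in at X.
Deflection at Y on the released cantilever, summing each load's contribution:
  UDL 45: wL⁴/(8EI) = 56250/EI
  point load 175.6 at a = 9: Pa²(3L − a)/(6EI) = 49783/EI
  δ_0 = 106033/EI
Tip deflection under a unit load at Y: L³/(3EI) = 333.3/EI.
The prop prevents deflection at Y: R_Y = δ_0/δ_{YY} = 106033/333.3 = 318.1 kN.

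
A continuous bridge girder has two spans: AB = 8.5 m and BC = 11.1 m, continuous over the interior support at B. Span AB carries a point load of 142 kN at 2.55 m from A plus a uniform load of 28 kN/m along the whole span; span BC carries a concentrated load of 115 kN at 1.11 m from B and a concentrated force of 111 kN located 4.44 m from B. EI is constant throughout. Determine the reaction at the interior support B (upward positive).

R_B = 410 kN

Insert a hinge at B; M_B is the redundant, and each span becomes simply supported.
Rotations at B on the released spans (each span's end-slope, ×1/EI):
  span AB: point load 142 at a = 2.55: Pab(L + a)/(6LEI) = 466.8/EI
  span AB: UDL 28: wL³/(24EI) = 716.5/EI
  span BC: point load 115 at a = 1.11: Pab(L + b)/(6LEI) = 403.8/EI
  span BC: point load 111 at a = 4.44: Pab(L + b)/(6LEI) = 875.3/EI
  relative rotation θ_0 = (1183 + 1279)/EI = 2462/EI
A unit hogging moment at B produces rotation L₁/(3EI) + L₂/(3EI) = 6.533/EI.
Slope continuity at B: θ_0 = M_B·6.533/EI, so M_B = 2462/6.533 = 376.9 kN·m (hogging).
Span AB, ΣM about A with M_B applied at B: R_B^{AB}·8.5 = 1374 + 376.9, so R_B^{AB} = 205.9 kN and R_A = 380 − 205.9 = 174.1 kN.
Span BC, ΣM about C: R_B^{BC}·11.1 = 1888 + 376.9, so R_B^{BC} = 204.1 kN and R_C = 226 − 204.1 = 21.95 kN.
R_B = 205.9 + 204.1 = 410 kN.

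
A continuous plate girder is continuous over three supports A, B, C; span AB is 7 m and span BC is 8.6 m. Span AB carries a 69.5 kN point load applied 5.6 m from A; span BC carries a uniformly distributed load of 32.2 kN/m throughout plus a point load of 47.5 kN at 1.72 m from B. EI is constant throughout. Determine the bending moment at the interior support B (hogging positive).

Take M_B as the redundant. Released structure: two simple spans AB and BC with a hinge at B.
End slopes at the hinge B, treating each span as simply supported:
  span AB: point load 69.5 at a = 5.6: Pab(L + a)/(6LEI) = 163.5/EI
  span BC: UDL 32.2: wL³/(24EI) = 853.4/EI
  span BC: point load 47.5 at a = 1.72: Pab(L + b)/(6LEI) = 168.6/EI
  relative rotation θ_0 = (163.5 + 1022)/EI = 1185/EI
A unit hogging moment at B produces rotation L₁/(3EI) + L₂/(3EI) = 5.2/EI.
Compatibility: M_B·(L₁+L₂)/(3EI) = θ_0, giving M_B = 228 kN·m (hogging).

M_B = 228 kN·m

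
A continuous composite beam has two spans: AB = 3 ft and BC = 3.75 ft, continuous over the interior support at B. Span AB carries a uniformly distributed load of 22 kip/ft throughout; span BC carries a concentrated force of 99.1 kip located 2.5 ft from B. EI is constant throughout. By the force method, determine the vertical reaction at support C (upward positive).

R_C = 54.98 kip

Release continuity at B by inserting a hinge; the redundant is the internal moment M_B. The primary structure is two simply-supported spans AB and BC.
End slopes at the hinge B, treating each span as simply supported:
  span AB: UDL 22: wL³/(24EI) = 24.75/EI
  span BC: point load 99.1 at a = 2.5: Pab(L + b)/(6LEI) = 68.82/EI
  relative rotation θ_0 = (24.75 + 68.82)/EI = 93.57/EI
A unit hogging moment at B produces rotation L₁/(3EI) + L₂/(3EI) = 2.25/EI.
Compatibility: M_B·(L₁+L₂)/(3EI) = θ_0, giving M_B = 41.59 kip·ft (hogging).
Span BC, ΣM about C: R_B^{BC}·3.75 = 123.9 + 41.59, so R_B^{BC} = 44.12 kip and R_C = 99.1 − 44.12 = 54.98 kip.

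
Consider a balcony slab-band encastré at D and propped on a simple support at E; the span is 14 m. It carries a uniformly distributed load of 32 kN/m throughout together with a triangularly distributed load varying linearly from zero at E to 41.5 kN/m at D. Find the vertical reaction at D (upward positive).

R_D = 512.4 kN

Choose R_E as the redundant. The primary structure is the cantilever fixed at D.
Downward deflection at the released point E due to the loads:
  UDL 32: wL⁴/(8EI) = 153664/EI
  triangular load, peak 41.5 at the fixed end: w₀L⁴/(30EI) = 53142/EI
  δ_0 = 206806/EI
Tip deflection under a unit load at E: L³/(3EI) = 914.7/EI.
Compatibility at E: δ_0 − R_E·δ_{EE} = 0, so R_E = 206806/914.7 = 226.1 kN.
Vertical equilibrium: R_D = ΣP − R_E = 738.5 − 226.1 = 512.4 kN.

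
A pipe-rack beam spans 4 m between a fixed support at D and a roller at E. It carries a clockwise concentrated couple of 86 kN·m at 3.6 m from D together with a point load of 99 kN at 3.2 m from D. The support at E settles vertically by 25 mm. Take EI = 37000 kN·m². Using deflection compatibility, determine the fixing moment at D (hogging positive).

Remove the prop at E; the released (primary) structure is a cantilever built in at D.
Primary-structure tip deflection at E by superposition:
  clockwise couple 86 at a = 3.6: M₀a(2L − a)/(2EI) = 681.1/EI
  point load 99 at a = 3.2: Pa²(3L − a)/(6EI) = 1487/EI
  δ_0 = 2168/EI
Flexibility coefficient — unit upward force at E: δ_{EE} = L³/(3EI) = 21.33/EI.
With EI = 37000 kN·m²: δ_0 = 0.058594 m and δ_{EE} = 0.000577 m/kN.
Compatibility — the beam at E must follow the support down by 0.025 m: δ_0 − R_E·δ_{EE} = 0.025, so R_E = (0.058594 − 0.025)/0.000577 = 58.26 kN.
Moment equilibrium about D: M_D = Σ(load moments about D) − R_E·L = 402.8 − 58.26×4 = 169.7 kN·m.

M_D = 169.7 kN·m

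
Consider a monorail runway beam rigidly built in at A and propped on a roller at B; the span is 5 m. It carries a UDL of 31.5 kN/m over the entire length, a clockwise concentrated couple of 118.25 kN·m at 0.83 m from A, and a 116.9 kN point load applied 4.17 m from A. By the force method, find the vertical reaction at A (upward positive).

R_A = 116.5 kN

Choose R_B as the redundant. The primary structure is the cantilever fixed at A.
Downward deflection at the released point B due to the loads:
  UDL 31.5: wL⁴/(8EI) = 2461/EI
  clockwise couple 118.25 at a = 0.83: M₀a(2L − a)/(2EI) = 450/EI
  point load 116.9 at a = 4.17: Pa²(3L − a)/(6EI) = 3669/EI
  δ_0 = 6580/EI
Flexibility coefficient — unit upward force at B: δ_{BB} = L³/(3EI) = 41.67/EI.
The prop prevents deflection at B: R_B = δ_0/δ_{BB} = 6580/41.67 = 157.9 kN.
Vertical equilibrium: R_A = ΣP − R_B = 274.4 − 157.9 = 116.5 kN.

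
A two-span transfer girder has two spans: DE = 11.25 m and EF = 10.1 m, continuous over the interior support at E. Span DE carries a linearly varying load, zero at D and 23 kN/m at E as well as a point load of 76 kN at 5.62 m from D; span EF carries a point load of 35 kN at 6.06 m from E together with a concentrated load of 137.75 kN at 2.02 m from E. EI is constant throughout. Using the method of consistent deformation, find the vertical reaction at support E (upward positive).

R_E = 306.6 kN

Insert a hinge at E; M_E is the redundant, and each span becomes simply supported.
Discontinuity in slope at E on the released structure — sum the simple-span end rotations:
  span DE: triangular load, peak 23: w₀L³/(45EI) = 727.7/EI
  span DE: point load 76 at a = 5.62: Pab(L + a)/(6LEI) = 601/EI
  span EF: point load 35 at a = 6.06: Pab(L + b)/(6LEI) = 199.9/EI
  span EF: point load 137.75 at a = 2.02: Pab(L + b)/(6LEI) = 674.5/EI
  relative rotation θ_0 = (1329 + 874.4)/EI = 2203/EI
A unit hogging moment at E produces rotation L₁/(3EI) + L₂/(3EI) = 7.117/EI.
Slope continuity at E: θ_0 = M_E·7.117/EI, so M_E = 2203/7.117 = 309.6 kN·m (hogging).
Span DE, ΣM about D with M_E applied at E: R_E^{DE}·11.25 = 1397 + 309.6, so R_E^{DE} = 151.7 kN and R_D = 205.4 − 151.7 = 53.64 kN.
Span EF, ΣM about F: R_E^{EF}·10.1 = 1254 + 309.6, so R_E^{EF} = 154.9 kN and R_F = 172.8 − 154.9 = 17.9 kN.
R_E = 151.7 + 154.9 = 306.6 kN.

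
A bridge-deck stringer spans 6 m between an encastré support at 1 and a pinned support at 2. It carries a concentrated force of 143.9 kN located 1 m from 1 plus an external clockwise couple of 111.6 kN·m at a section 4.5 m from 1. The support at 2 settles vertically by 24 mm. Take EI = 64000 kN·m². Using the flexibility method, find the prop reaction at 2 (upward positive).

Release the roller at 2. Primary structure: cantilever fixed at 1.
Downward deflection at the released point 2 due to the loads:
  point load 143.9 at a = 1: Pa²(3L − a)/(6EI) = 407.7/EI
  clockwise couple 111.6 at a = 4.5: M₀a(2L − a)/(2EI) = 1883/EI
  δ_0 = 2291/EI
Flexibility coefficient — unit upward force at 2: δ_{22} = L³/(3EI) = 72/EI.
With EI = 64000 kN·m²: δ_0 = 0.035796 m and δ_{22} = 0.001125 m/kN.
Compatibility — the beam at 2 must follow the support down by 0.024 m: δ_0 − R_2·δ_{22} = 0.024, so R_2 = (0.035796 − 0.024)/0.001125 = 10.49 kN.

R_2 = 10.49 kN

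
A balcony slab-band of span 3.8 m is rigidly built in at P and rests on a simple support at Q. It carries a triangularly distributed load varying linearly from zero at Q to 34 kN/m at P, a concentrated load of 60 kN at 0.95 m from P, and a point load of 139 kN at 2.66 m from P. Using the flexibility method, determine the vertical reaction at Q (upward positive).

R_Q = 96.4 kN

Release the roller at Q. Primary structure: cantilever fixed at P.
Free-end deflection of the primary structure under the applied loading (downward +):
  triangular load, peak 34 at the fixed end: w₀L⁴/(30EI) = 236.3/EI
  point load 60 at a = 0.95: Pa²(3L − a)/(6EI) = 94.31/EI
  point load 139 at a = 2.66: Pa²(3L − a)/(6EI) = 1433/EI
  δ_0 = 1763/EI
Flexibility coefficient — unit upward force at Q: δ_{QQ} = L³/(3EI) = 18.29/EI.
The prop prevents deflection at Q: R_Q = δ_0/δ_{QQ} = 1763/18.29 = 96.4 kN.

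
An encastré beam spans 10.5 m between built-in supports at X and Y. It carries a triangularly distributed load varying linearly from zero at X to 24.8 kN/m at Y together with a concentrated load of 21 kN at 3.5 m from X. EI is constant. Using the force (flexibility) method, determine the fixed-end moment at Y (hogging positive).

M_Y = 153 kN·m

Take the two fixed-end moments M_X, M_Y as redundants; the released structure is the simple span XY.
Simple-span end rotations at X and Y under the given loads:
  at X: triangular load, peak 24.8: 7w₀L³/(360EI) = 558.2/EI
  at Y: triangular load, peak 24.8: w₀L³/(45EI) = 638/EI
  at X: point load 21 at a = 3.5: Pab(L + b)/(6LEI) = 142.9/EI
  at Y: point load 21 at a = 3.5: Pab(L + a)/(6LEI) = 114.3/EI
  θ_X0 = 701.1/EI,  θ_Y0 = 752.3/EI
Flexibility coefficients: a unit moment at one end gives L/(3EI) there and L/(6EI) at the far end, so f₁₁ = f₂₂ = 3.5/EI and f₁₂ = f₂₁ = 1.75/EI.
Compatibility — zero rotation at each built-in end:
  3.5 M_X + 1.75 M_Y = 701.1
  1.75 M_X + 3.5 M_Y = 752.3
Solving the pair gives M_X = 123.8 kN·m and M_Y = 153 kN·m (hogging).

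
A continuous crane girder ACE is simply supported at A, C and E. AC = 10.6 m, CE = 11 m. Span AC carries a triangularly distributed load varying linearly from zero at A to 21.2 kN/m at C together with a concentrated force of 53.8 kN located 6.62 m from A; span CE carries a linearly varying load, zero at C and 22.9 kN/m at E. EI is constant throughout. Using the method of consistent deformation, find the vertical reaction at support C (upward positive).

Release continuity at C by inserting a hinge; the redundant is the internal moment M_C. The primary structure is two simply-supported spans AC and CE.
Discontinuity in slope at C on the released structure — sum the simple-span end rotations:
  span AC: triangular load, peak 21.2: w₀L³/(45EI) = 561.1/EI
  span AC: point load 53.8 at a = 6.62: Pab(L + a)/(6LEI) = 383.8/EI
  span CE: triangular load, peak 22.9: 7w₀L³/(360EI) = 592.7/EI
  relative rotation θ_0 = (944.9 + 592.7)/EI = 1538/EI
A unit hogging moment at C produces rotation L₁/(3EI) + L₂/(3EI) = 7.2/EI.
Slope continuity at C: θ_0 = M_C·7.2/EI, so M_C = 1538/7.2 = 213.6 kN·m (hogging).
Span AC, ΣM about A with M_C applied at C: R_C^{AC}·10.6 = 1150 + 213.6, so R_C^{AC} = 128.7 kN and R_A = 166.2 − 128.7 = 37.51 kN.
Span CE, ΣM about E: R_C^{CE}·11 = 461.8 + 213.6, so R_C^{CE} = 61.4 kN and R_E = 126 − 61.4 = 64.55 kN.
R_C = 128.7 + 61.4 = 190 kN.

R_C = 190 kN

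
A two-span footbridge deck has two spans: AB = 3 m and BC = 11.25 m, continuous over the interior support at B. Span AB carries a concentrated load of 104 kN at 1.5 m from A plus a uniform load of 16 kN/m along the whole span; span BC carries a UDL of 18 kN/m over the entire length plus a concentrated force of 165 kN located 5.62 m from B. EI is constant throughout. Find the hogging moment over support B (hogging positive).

M_B = 515.8 kN·m

Insert a hinge at B; M_B is the redundant, and each span becomes simply supported.
Rotations at B on the released spans (each span's end-slope, ×1/EI):
  span AB: point load 104 at a = 1.5: Pab(L + a)/(6LEI) = 58.5/EI
  span AB: UDL 16: wL³/(24EI) = 18/EI
  span BC: UDL 18: wL³/(24EI) = 1068/EI
  span BC: point load 165 at a = 5.62: Pab(L + b)/(6LEI) = 1306/EI
  relative rotation θ_0 = (76.5 + 2373)/EI = 2450/EI
A unit hogging moment at B produces rotation L₁/(3EI) + L₂/(3EI) = 4.75/EI.
Slope continuity at B: θ_0 = M_B·4.75/EI, so M_B = 2450/4.75 = 515.8 kN·m (hogging).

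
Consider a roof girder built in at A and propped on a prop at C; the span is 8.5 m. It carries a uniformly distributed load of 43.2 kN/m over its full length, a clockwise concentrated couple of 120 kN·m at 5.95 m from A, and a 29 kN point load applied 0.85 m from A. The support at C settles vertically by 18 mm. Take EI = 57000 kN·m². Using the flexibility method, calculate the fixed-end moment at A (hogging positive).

M_A = 410 kN·m

Choose R_C as the redundant. The primary structure is the cantilever fixed at A.
Downward deflection at the released point C due to the loads:
  UDL 43.2: wL⁴/(8EI) = 28188/EI
  clockwise couple 120 at a = 5.95: M₀a(2L − a)/(2EI) = 3945/EI
  point load 29 at a = 0.85: Pa²(3L − a)/(6EI) = 86.08/EI
  δ_0 = 32219/EI
Flexibility coefficient — unit upward force at C: δ_{CC} = L³/(3EI) = 204.7/EI.
With EI = 57000 kN·m²: δ_0 = 0.56525 m and δ_{CC} = 0.003591 m/kN.
Compatibility — the beam at C must follow the support down by 0.018 m: δ_0 − R_C·δ_{CC} = 0.018, so R_C = (0.56525 − 0.018)/0.003591 = 152.4 kN.
Moment equilibrium about A: M_A = Σ(load moments about A) − R_C·L = 1705 − 152.4×8.5 = 410 kN·m.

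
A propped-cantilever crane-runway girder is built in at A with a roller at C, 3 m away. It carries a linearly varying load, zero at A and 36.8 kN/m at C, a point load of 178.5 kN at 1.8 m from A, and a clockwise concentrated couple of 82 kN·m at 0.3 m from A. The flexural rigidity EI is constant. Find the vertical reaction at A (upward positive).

R_A = 118.4 kN

Choose R_C as the redundant. The primary structure is the cantilever fixed at A.
Free-end deflection of the primary structure under the applied loading (downward +):
  triangular load, peak 36.8 at the free end: 11w₀L⁴/(120EI) = 273.2/EI
  point load 178.5 at a = 1.8: Pa²(3L − a)/(6EI) = 694/EI
  clockwise couple 82 at a = 0.3: M₀a(2L − a)/(2EI) = 70.11/EI
  δ_0 = 1037/EI
Tip deflection under a unit load at C: L³/(3EI) = 9/EI.
The prop prevents deflection at C: R_C = δ_0/δ_{CC} = 1037/9 = 115.3 kN.
Vertical equilibrium: R_A = ΣP − R_C = 233.7 − 115.3 = 118.4 kN.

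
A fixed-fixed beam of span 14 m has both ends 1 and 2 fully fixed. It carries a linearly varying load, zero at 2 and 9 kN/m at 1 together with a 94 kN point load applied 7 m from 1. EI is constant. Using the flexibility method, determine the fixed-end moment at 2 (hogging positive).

M_2 = 223.3 kN·m

Release both end moments; the primary structure is a simply-supported span 12 with redundants M_1 and M_2.
Simple-span end rotations at 1 and 2 under the given loads:
  at 1: triangular load, peak 9: w₀L³/(45EI) = 548.8/EI
  at 2: triangular load, peak 9: 7w₀L³/(360EI) = 480.2/EI
  at 1: point load 94 at a = 7: Pab(L + b)/(6LEI) = 1152/EI
  at 2: point load 94 at a = 7: Pab(L + a)/(6LEI) = 1152/EI
  θ_10 = 1700/EI,  θ_20 = 1632/EI
Flexibility coefficients: a unit moment at one end gives L/(3EI) there and L/(6EI) at the far end, so f₁₁ = f₂₂ = 4.667/EI and f₁₂ = f₂₁ = 2.333/EI.
Compatibility — zero rotation at each built-in end:
  4.667 M_1 + 2.333 M_2 = 1700
  2.333 M_1 + 4.667 M_2 = 1632
Solving the pair gives M_1 = 252.7 kN·m and M_2 = 223.3 kN·m (hogging).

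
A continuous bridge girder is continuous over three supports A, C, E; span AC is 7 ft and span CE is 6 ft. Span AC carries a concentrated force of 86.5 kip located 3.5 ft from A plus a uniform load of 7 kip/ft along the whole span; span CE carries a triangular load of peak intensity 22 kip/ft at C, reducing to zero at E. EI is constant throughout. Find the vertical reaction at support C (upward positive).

R_C = 145.4 kip

Take M_C as the redundant. Released structure: two simple spans AC and CE with a hinge at C.
End slopes at the hinge C, treating each span as simply supported:
  span AC: point load 86.5 at a = 3.5: Pab(L + a)/(6LEI) = 264.9/EI
  span AC: UDL 7: wL³/(24EI) = 100/EI
  span CE: triangular load, peak 22: w₀L³/(45EI) = 105.6/EI
  relative rotation θ_0 = (364.9 + 105.6)/EI = 470.5/EI
A unit hogging moment at C produces rotation L₁/(3EI) + L₂/(3EI) = 4.333/EI.
Slope continuity at C: θ_0 = M_C·4.333/EI, so M_C = 470.5/4.333 = 108.6 kip·ft (hogging).
Span AC, ΣM about A with M_C applied at C: R_C^{AC}·7 = 474.2 + 108.6, so R_C^{AC} = 83.26 kip and R_A = 135.5 − 83.26 = 52.24 kip.
Span CE, ΣM about E: R_C^{CE}·6 = 264 + 108.6, so R_C^{CE} = 62.1 kip and R_E = 66 − 62.1 = 3.902 kip.
R_C = 83.26 + 62.1 = 145.4 kip.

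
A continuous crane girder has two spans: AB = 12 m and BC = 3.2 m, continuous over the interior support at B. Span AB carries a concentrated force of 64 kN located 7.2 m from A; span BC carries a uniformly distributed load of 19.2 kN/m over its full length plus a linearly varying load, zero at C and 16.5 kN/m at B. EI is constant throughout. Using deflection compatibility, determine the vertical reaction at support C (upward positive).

R_C = 0.7832 kN

Insert a hinge at B; M_B is the redundant, and each span becomes simply supported.
Discontinuity in slope at B on the released structure — sum the simple-span end rotations:
  span AB: point load 64 at a = 7.2: Pab(L + a)/(6LEI) = 589.8/EI
  span BC: UDL 19.2: wL³/(24EI) = 26.21/EI
  span BC: triangular load, peak 16.5: w₀L³/(45EI) = 12.01/EI
  relative rotation θ_0 = (589.8 + 38.23)/EI = 628.1/EI
A unit hogging moment at B produces rotation L₁/(3EI) + L₂/(3EI) = 5.067/EI.
Slope continuity at B: θ_0 = M_B·5.067/EI, so M_B = 628.1/5.067 = 124 kN·m (hogging).
Span BC, ΣM about C: R_B^{BC}·3.2 = 154.6 + 124, so R_B^{BC} = 87.06 kN and R_C = 87.84 − 87.06 = 0.7832 kN.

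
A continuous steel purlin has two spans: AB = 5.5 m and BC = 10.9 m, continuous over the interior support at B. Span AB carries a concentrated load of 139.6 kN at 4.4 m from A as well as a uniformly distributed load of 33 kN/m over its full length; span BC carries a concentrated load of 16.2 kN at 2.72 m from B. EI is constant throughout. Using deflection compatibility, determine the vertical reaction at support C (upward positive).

R_C = -4.963 kN

Take M_B as the redundant. Released structure: two simple spans AB and BC with a hinge at B.
End slopes at the hinge B, treating each span as simply supported:
  span AB: point load 139.6 at a = 4.4: Pab(L + a)/(6LEI) = 202.7/EI
  span AB: UDL 33: wL³/(24EI) = 228.8/EI
  span BC: point load 16.2 at a = 2.72: Pab(L + b)/(6LEI) = 105.2/EI
  relative rotation θ_0 = (431.5 + 105.2)/EI = 536.6/EI
A unit hogging moment at B produces rotation L₁/(3EI) + L₂/(3EI) = 5.467/EI.
Compatibility: M_B·(L₁+L₂)/(3EI) = θ_0, giving M_B = 98.16 kN·m (hogging).
Span BC, ΣM about C: R_B^{BC}·10.9 = 132.5 + 98.16, so R_B^{BC} = 21.16 kN and R_C = 16.2 − 21.16 = -4.963 kN.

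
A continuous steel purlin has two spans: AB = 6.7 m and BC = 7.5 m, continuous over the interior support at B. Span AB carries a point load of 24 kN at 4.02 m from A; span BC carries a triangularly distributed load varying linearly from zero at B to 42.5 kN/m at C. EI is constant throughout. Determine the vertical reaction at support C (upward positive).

Insert a hinge at B; M_B is the redundant, and each span becomes simply supported.
Discontinuity in slope at B on the released structure — sum the simple-span end rotations:
  span AB: point load 24 at a = 4.02: Pab(L + a)/(6LEI) = 68.95/EI
  span BC: triangular load, peak 42.5: 7w₀L³/(360EI) = 348.6/EI
  relative rotation θ_0 = (68.95 + 348.6)/EI = 417.6/EI
A unit hogging moment at B produces rotation L₁/(3EI) + L₂/(3EI) = 4.733/EI.
Slope continuity at B: θ_0 = M_B·4.733/EI, so M_B = 417.6/4.733 = 88.22 kN·m (hogging).
Span BC, ΣM about C: R_B^{BC}·7.5 = 398.4 + 88.22, so R_B^{BC} = 64.89 kN and R_C = 159.4 − 64.89 = 94.49 kN.

R_C = 94.49 kN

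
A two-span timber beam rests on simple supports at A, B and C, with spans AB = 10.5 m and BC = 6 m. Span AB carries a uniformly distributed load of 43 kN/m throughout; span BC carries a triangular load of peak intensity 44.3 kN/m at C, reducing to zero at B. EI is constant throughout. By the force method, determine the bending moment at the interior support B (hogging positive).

Release continuity at B by inserting a hinge; the redundant is the internal moment M_B. The primary structure is two simply-supported spans AB and BC.
End slopes at the hinge B, treating each span as simply supported:
  span AB: UDL 43: wL³/(24EI) = 2074/EI
  span BC: triangular load, peak 44.3: 7w₀L³/(360EI) = 186.1/EI
  relative rotation θ_0 = (2074 + 186.1)/EI = 2260/EI
A unit hogging moment at B produces rotation L₁/(3EI) + L₂/(3EI) = 5.5/EI.
Slope continuity at B: θ_0 = M_B·5.5/EI, so M_B = 2260/5.5 = 410.9 kN·m (hogging).

M_B = 410.9 kN·m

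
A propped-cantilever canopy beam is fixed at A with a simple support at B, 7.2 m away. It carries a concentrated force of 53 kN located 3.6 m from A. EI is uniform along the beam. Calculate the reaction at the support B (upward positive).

R_B = 16.56 kN

Release the roller at B. Primary structure: cantilever fixed at A.
Deflection at B on the released cantilever, summing each load's contribution:
  point load 53 at a = 3.6: Pa²(3L − a)/(6EI) = 2061/EI
Tip deflection under a unit load at B: L³/(3EI) = 124.4/EI.
The prop prevents deflection at B: R_B = δ_0/δ_{BB} = 2061/124.4 = 16.56 kN.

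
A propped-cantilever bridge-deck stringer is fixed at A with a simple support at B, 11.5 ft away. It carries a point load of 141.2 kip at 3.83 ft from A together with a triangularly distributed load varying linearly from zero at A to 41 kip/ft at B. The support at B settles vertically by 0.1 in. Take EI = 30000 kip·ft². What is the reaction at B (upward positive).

Release the roller at B. Primary structure: cantilever fixed at A.
Free-end deflection of the primary structure under the applied loading (downward +):
  point load 141.2 at a = 3.83: Pa²(3L − a)/(6EI) = 10588/EI
  triangular load, peak 41 at the free end: 11w₀L⁴/(120EI) = 65733/EI
  δ_0 = 76321/EI
Tip deflection under a unit load at B: L³/(3EI) = 507/EI.
With EI = 30000 kip·ft²: δ_0 = 2.544 ft and δ_{BB} = 0.016899 ft/kip.
Compatibility — the beam at B must follow the support down by 0.008333 ft: δ_0 − R_B·δ_{BB} = 0.008333, so R_B = (2.544 − 0.008333)/0.016899 = 150.1 kip.

R_B = 150.1 kip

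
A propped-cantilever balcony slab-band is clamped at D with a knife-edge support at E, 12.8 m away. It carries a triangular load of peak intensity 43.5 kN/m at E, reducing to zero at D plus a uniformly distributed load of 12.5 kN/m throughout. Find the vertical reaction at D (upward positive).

Remove the prop at E; the released (primary) structure is a cantilever built in at D.
Primary-structure tip deflection at E by superposition:
  triangular load, peak 43.5 at the free end: 11w₀L⁴/(120EI) = 107039/EI
  UDL 12.5: wL⁴/(8EI) = 41943/EI
  δ_0 = 148982/EI
Tip deflection under a unit load at E: L³/(3EI) = 699.1/EI.
Compatibility at E: δ_0 − R_E·δ_{EE} = 0, so R_E = 148982/699.1 = 213.1 kN.
Vertical equilibrium: R_D = ΣP − R_E = 438.4 − 213.1 = 225.3 kN.

R_D = 225.3 kN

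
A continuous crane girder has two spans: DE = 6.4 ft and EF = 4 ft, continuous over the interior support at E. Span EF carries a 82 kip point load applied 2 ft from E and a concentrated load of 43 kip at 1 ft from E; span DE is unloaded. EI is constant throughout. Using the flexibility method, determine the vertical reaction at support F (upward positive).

Insert a hinge at E; M_E is the redundant, and each span becomes simply supported.
Discontinuity in slope at E on the released structure — sum the simple-span end rotations:
  span EF: point load 82 at a = 2: Pab(L + b)/(6LEI) = 82/EI
  span EF: point load 43 at a = 1: Pab(L + b)/(6LEI) = 37.62/EI
  relative rotation θ_0 = (0 + 119.6)/EI = 119.6/EI
A unit hogging moment at E produces rotation L₁/(3EI) + L₂/(3EI) = 3.467/EI.
Compatibility: M_E·(L₁+L₂)/(3EI) = θ_0, giving M_E = 34.51 kip·ft (hogging).
Span EF, ΣM about F: R_E^{EF}·4 = 293 + 34.51, so R_E^{EF} = 81.88 kip and R_F = 125 − 81.88 = 43.12 kip.

R_F = 43.12 kip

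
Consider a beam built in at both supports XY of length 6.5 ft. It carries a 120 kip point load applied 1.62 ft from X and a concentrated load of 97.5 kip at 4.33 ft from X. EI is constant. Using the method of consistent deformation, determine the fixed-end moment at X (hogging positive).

M_X = 156.6 kip·ft

Take the two fixed-end moments M_X, M_Y as redundants; the released structure is the simple span XY.
On the primary (simply-supported) span, the end slopes from the loading are:
  at X: point load 120 at a = 1.62: Pab(L + b)/(6LEI) = 276.8/EI
  at Y: point load 120 at a = 1.62: Pab(L + a)/(6LEI) = 197.5/EI
  at X: point load 97.5 at a = 4.33: Pab(L + b)/(6LEI) = 203.7/EI
  at Y: point load 97.5 at a = 4.33: Pab(L + a)/(6LEI) = 254.4/EI
  θ_X0 = 480.5/EI,  θ_Y0 = 451.9/EI
Flexibility coefficients: a unit moment at one end gives L/(3EI) there and L/(6EI) at the far end, so f₁₁ = f₂₂ = 2.167/EI and f₁₂ = f₂₁ = 1.083/EI.
Compatibility — zero rotation at each built-in end:
  2.167 M_X + 1.083 M_Y = 480.5
  1.083 M_X + 2.167 M_Y = 451.9
Solving the pair gives M_X = 156.6 kip·ft and M_Y = 130.3 kip·ft (hogging).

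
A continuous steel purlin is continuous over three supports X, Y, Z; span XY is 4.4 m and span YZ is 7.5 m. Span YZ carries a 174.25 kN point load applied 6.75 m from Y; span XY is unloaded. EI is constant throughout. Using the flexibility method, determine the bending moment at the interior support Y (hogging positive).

Take M_Y as the redundant. Released structure: two simple spans XY and YZ with a hinge at Y.
Discontinuity in slope at Y on the released structure — sum the simple-span end rotations:
  span YZ: point load 174.25 at a = 6.75: Pab(L + b)/(6LEI) = 161.7/EI
  relative rotation θ_0 = (0 + 161.7)/EI = 161.7/EI
A unit hogging moment at Y produces rotation L₁/(3EI) + L₂/(3EI) = 3.967/EI.
Compatibility: M_Y·(L₁+L₂)/(3EI) = θ_0, giving M_Y = 40.77 kN·m (hogging).

M_Y = 40.77 kN·m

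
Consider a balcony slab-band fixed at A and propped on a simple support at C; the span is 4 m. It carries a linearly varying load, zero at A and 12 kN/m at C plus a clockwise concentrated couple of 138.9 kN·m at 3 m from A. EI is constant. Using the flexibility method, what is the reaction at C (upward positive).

R_C = 62.03 kN

Choose R_C as the redundant. The primary structure is the cantilever fixed at A.
Deflection at C on the released cantilever, summing each load's contribution:
  triangular load, peak 12 at the free end: 11w₀L⁴/(120EI) = 281.6/EI
  clockwise couple 138.9 at a = 3: M₀a(2L − a)/(2EI) = 1042/EI
  δ_0 = 1323/EI
Tip deflection under a unit load at C: L³/(3EI) = 21.33/EI.
Compatibility at C: δ_0 − R_C·δ_{CC} = 0, so R_C = 1323/21.33 = 62.03 kN.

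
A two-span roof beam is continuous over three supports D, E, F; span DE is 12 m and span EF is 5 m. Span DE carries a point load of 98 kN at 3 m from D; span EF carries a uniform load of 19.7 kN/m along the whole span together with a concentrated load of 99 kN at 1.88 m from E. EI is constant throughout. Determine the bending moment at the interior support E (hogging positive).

Insert a hinge at E; M_E is the redundant, and each span becomes simply supported.
End slopes at the hinge E, treating each span as simply supported:
  span DE: point load 98 at a = 3: Pab(L + a)/(6LEI) = 551.2/EI
  span EF: UDL 19.7: wL³/(24EI) = 102.6/EI
  span EF: point load 99 at a = 1.88: Pab(L + b)/(6LEI) = 157.2/EI
  relative rotation θ_0 = (551.2 + 259.8)/EI = 811/EI
A unit hogging moment at E produces rotation L₁/(3EI) + L₂/(3EI) = 5.667/EI.
Compatibility: M_E·(L₁+L₂)/(3EI) = θ_0, giving M_E = 143.1 kN·m (hogging).

M_E = 143.1 kN·m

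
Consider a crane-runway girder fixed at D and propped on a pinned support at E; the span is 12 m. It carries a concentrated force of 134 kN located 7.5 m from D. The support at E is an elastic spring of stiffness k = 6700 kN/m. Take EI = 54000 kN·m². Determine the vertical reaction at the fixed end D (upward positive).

R_D = 72.7 kN

Take the reaction at E as the redundant and release it; the primary structure is a cantilever fixed at D.
Downward deflection at the released point E due to the loads:
  point load 134 at a = 7.5: Pa²(3L − a)/(6EI) = 35803/EI
Flexibility coefficient — unit upward force at E: δ_{EE} = L³/(3EI) = 576/EI.
With EI = 54000 kN·m²: δ_0 = 0.66302 m and δ_{EE} = 0.010667 m/kN.
Compatibility — the spring shortens by R_E/k under the reaction it provides: δ_0 − R_E·δ_{EE} = R_E/k. With 1/k = 0.000149 m/kN, R_E = δ_0 / (δ_{EE} + 1/k) = 0.66302 / (0.010667 + 0.000149) = 61.3 kN.
Vertical equilibrium: R_D = ΣP − R_E = 134 − 61.3 = 72.7 kN.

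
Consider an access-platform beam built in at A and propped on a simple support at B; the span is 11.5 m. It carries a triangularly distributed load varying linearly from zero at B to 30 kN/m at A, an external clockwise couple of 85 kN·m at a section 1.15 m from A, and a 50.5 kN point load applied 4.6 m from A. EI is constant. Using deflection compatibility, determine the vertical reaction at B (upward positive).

R_B = 47.11 kN

Release the roller at B. Primary structure: cantilever fixed at A.
Deflection at B on the released cantilever, summing each load's contribution:
  triangular load, peak 30 at the fixed end: w₀L⁴/(30EI) = 17490/EI
  clockwise couple 85 at a = 1.15: M₀a(2L − a)/(2EI) = 1068/EI
  point load 50.5 at a = 4.6: Pa²(3L − a)/(6EI) = 5325/EI
  δ_0 = 23883/EI
Flexibility coefficient — unit upward force at B: δ_{BB} = L³/(3EI) = 507/EI.
The prop prevents deflection at B: R_B = δ_0/δ_{BB} = 23883/507 = 47.11 kN.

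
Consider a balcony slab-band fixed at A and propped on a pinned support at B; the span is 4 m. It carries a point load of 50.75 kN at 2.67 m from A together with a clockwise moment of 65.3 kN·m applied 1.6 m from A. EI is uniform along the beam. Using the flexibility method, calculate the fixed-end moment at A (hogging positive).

M_A = 32.63 kN·m

Choose R_B as the redundant. The primary structure is the cantilever fixed at A.
Downward deflection at the released point B due to the loads:
  point load 50.75 at a = 2.67: Pa²(3L − a)/(6EI) = 562.6/EI
  clockwise couple 65.3 at a = 1.6: M₀a(2L − a)/(2EI) = 334.3/EI
  δ_0 = 896.9/EI
Flexibility coefficient — unit upward force at B: δ_{BB} = L³/(3EI) = 21.33/EI.
Compatibility at B: δ_0 − R_B·δ_{BB} = 0, so R_B = 896.9/21.33 = 42.04 kN.
Moment equilibrium about A: M_A = Σ(load moments about A) − R_B·L = 200.8 − 42.04×4 = 32.63 kN·m.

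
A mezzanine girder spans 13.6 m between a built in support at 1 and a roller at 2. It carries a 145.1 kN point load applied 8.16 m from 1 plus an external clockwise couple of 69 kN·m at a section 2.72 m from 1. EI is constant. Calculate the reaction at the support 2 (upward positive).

R_2 = 65.42 kN

Release the roller at 2. Primary structure: cantilever fixed at 1.
Deflection at 2 on the released cantilever, summing each load's contribution:
  point load 145.1 at a = 8.16: Pa²(3L − a)/(6EI) = 52559/EI
  clockwise couple 69 at a = 2.72: M₀a(2L − a)/(2EI) = 2297/EI
  δ_0 = 54856/EI
Tip deflection under a unit load at 2: L³/(3EI) = 838.5/EI.
Compatibility at 2: δ_0 − R_2·δ_{22} = 0, so R_2 = 54856/838.5 = 65.42 kN.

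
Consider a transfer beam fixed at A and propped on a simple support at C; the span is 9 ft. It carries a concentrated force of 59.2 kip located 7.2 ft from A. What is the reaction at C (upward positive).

Release the roller at C. Primary structure: cantilever fixed at A.
Primary-structure tip deflection at C by superposition:
  point load 59.2 at a = 7.2: Pa²(3L − a)/(6EI) = 10127/EI
Flexibility coefficient — unit upward force at C: δ_{CC} = L³/(3EI) = 243/EI.
Compatibility at C: δ_0 − R_C·δ_{CC} = 0, so R_C = 10127/243 = 41.68 kip.

R_C = 41.68 kip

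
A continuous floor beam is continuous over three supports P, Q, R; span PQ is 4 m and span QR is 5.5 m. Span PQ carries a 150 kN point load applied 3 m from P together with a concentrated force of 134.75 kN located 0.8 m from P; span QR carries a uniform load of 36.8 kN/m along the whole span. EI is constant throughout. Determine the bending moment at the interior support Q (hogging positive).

Insert a hinge at Q; M_Q is the redundant, and each span becomes simply supported.
Discontinuity in slope at Q on the released structure — sum the simple-span end rotations:
  span PQ: point load 150 at a = 3: Pab(L + a)/(6LEI) = 131.2/EI
  span PQ: point load 134.75 at a = 0.8: Pab(L + a)/(6LEI) = 68.99/EI
  span QR: UDL 36.8: wL³/(24EI) = 255.1/EI
  relative rotation θ_0 = (200.2 + 255.1)/EI = 455.4/EI
A unit hogging moment at Q produces rotation L₁/(3EI) + L₂/(3EI) = 3.167/EI.
Slope continuity at Q: θ_0 = M_Q·3.167/EI, so M_Q = 455.4/3.167 = 143.8 kN·m (hogging).

M_Q = 143.8 kN·m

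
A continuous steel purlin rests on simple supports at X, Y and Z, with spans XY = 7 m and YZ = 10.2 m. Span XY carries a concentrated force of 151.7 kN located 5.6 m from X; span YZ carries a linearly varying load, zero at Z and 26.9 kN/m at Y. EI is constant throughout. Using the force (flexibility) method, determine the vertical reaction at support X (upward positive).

Insert a hinge at Y; M_Y is the redundant, and each span becomes simply supported.
End slopes at the hinge Y, treating each span as simply supported:
  span XY: point load 151.7 at a = 5.6: Pab(L + a)/(6LEI) = 356.8/EI
  span YZ: triangular load, peak 26.9: w₀L³/(45EI) = 634.4/EI
  relative rotation θ_0 = (356.8 + 634.4)/EI = 991.2/EI
A unit hogging moment at Y produces rotation L₁/(3EI) + L₂/(3EI) = 5.733/EI.
Slope continuity at Y: θ_0 = M_Y·5.733/EI, so M_Y = 991.2/5.733 = 172.9 kN·m (hogging).
Span XY, ΣM about X with M_Y applied at Y: R_Y^{XY}·7 = 849.5 + 172.9, so R_Y^{XY} = 146.1 kN and R_X = 151.7 − 146.1 = 5.643 kN.

R_X = 5.643 kN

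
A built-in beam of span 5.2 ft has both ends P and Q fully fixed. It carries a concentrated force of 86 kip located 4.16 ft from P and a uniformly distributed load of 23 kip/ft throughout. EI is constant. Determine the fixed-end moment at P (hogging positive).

M_P = 66.14 kip·ft

Take the two fixed-end moments M_P, M_Q as redundants; the released structure is the simple span PQ.
End rotations of the released simple span under the applied load (×1/EI):
  at P: point load 86 at a = 4.16: Pab(L + b)/(6LEI) = 74.41/EI
  at Q: point load 86 at a = 4.16: Pab(L + a)/(6LEI) = 111.6/EI
  at P: UDL 23: wL³/(24EI) = 134.7/EI
  at Q: UDL 23: wL³/(24EI) = 134.7/EI
  θ_P0 = 209.2/EI,  θ_Q0 = 246.4/EI
Flexibility coefficients: a unit moment at one end gives L/(3EI) there and L/(6EI) at the far end, so f₁₁ = f₂₂ = 1.733/EI and f₁₂ = f₂₁ = 0.8667/EI.
Compatibility — zero rotation at each built-in end:
  1.733 M_P + 0.8667 M_Q = 209.2
  0.8667 M_P + 1.733 M_Q = 246.4
Solving the pair gives M_P = 66.14 kip·ft and M_Q = 109.1 kip·ft (hogging).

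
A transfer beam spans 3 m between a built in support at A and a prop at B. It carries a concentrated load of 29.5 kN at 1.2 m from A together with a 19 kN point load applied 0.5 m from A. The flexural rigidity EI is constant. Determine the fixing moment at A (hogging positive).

M_A = 24.25 kN·m

Choose R_B as the redundant. The primary structure is the cantilever fixed at A.
Deflection at B on the released cantilever, summing each load's contribution:
  point load 29.5 at a = 1.2: Pa²(3L − a)/(6EI) = 55.22/EI
  point load 19 at a = 0.5: Pa²(3L − a)/(6EI) = 6.729/EI
  δ_0 = 61.95/EI
Tip deflection under a unit load at B: L³/(3EI) = 9/EI.
Compatibility at B: δ_0 − R_B·δ_{BB} = 0, so R_B = 61.95/9 = 6.884 kN.
Moment equilibrium about A: M_A = Σ(load moments about A) − R_B·L = 44.9 − 6.884×3 = 24.25 kN·m.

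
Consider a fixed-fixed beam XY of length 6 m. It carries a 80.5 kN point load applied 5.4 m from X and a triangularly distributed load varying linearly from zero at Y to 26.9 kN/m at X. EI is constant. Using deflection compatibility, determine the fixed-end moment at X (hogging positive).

M_X = 52.77 kN·m

Take the two fixed-end moments M_X, M_Y as redundants; the released structure is the simple span XY.
On the primary (simply-supported) span, the end slopes from the loading are:
  at X: point load 80.5 at a = 5.4: Pab(L + b)/(6LEI) = 47.82/EI
  at Y: point load 80.5 at a = 5.4: Pab(L + a)/(6LEI) = 82.59/EI
  at X: triangular load, peak 26.9: w₀L³/(45EI) = 129.1/EI
  at Y: triangular load, peak 26.9: 7w₀L³/(360EI) = 113/EI
  θ_X0 = 176.9/EI,  θ_Y0 = 195.6/EI
Flexibility coefficients: a unit moment at one end gives L/(3EI) there and L/(6EI) at the far end, so f₁₁ = f₂₂ = 2/EI and f₁₂ = f₂₁ = 1/EI.
Compatibility — zero rotation at each built-in end:
  2 M_X + 1 M_Y = 176.9
  1 M_X + 2 M_Y = 195.6
Solving the pair gives M_X = 52.77 kN·m and M_Y = 71.4 kN·m (hogging).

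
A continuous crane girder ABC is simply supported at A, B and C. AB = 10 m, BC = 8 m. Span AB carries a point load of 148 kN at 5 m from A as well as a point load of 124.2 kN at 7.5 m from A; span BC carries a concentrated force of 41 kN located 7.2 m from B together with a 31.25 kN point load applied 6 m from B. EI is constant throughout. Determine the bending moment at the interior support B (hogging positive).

Take M_B as the redundant. Released structure: two simple spans AB and BC with a hinge at B.
End slopes at the hinge B, treating each span as simply supported:
  span AB: point load 148 at a = 5: Pab(L + a)/(6LEI) = 925/EI
  span AB: point load 124.2 at a = 7.5: Pab(L + a)/(6LEI) = 679.2/EI
  span BC: point load 41 at a = 7.2: Pab(L + b)/(6LEI) = 43.3/EI
  span BC: point load 31.25 at a = 6: Pab(L + b)/(6LEI) = 78.12/EI
  relative rotation θ_0 = (1604 + 121.4)/EI = 1726/EI
A unit hogging moment at B produces rotation L₁/(3EI) + L₂/(3EI) = 6/EI.
Slope continuity at B: θ_0 = M_B·6/EI, so M_B = 1726/6 = 287.6 kN·m (hogging).

M_B = 287.6 kN·m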